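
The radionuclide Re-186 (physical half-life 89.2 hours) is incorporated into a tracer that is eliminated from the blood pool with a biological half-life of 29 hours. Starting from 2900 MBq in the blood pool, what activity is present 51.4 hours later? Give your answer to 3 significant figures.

1/t_eff = 1/t_phys + 1/t_biol = 1/89.2 + 1/29 = 0.045694 per hour.
t_eff = 89.2 × 29 / (89.2 + 29) ≈ 21.885 hours.
Remaining = 2900 × (1/2)^(51.4/21.885) = 2900 × (1/2)^2.3486 ≈ 569.36 MBq.

569 MBq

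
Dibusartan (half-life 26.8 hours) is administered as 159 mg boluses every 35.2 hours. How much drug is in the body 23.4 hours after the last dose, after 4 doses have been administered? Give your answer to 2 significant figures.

140 mg

The 4 doses were given 129, 93.8, 58.6, 23.4 hours ago.
Total = 159·(1/2)^(129/26.8) + 159·(1/2)^(93.8/26.8) + 159·(1/2)^(58.6/26.8) + 159·(1/2)^(23.4/26.8)
      = 5.6547 + 14.054 + 34.928 + 86.808 ≈ 141.44 mg.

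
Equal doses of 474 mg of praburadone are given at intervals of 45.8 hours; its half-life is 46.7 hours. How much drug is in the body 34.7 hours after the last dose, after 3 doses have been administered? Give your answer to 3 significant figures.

The 3 doses were given 126.3, 80.5, 34.7 hours ago.
Total = 474·(1/2)^(126.3/46.7) + 474·(1/2)^(80.5/46.7) + 474·(1/2)^(34.7/46.7)
      = 72.718 + 143.51 + 283.2 ≈ 499.43 mg.

499 mg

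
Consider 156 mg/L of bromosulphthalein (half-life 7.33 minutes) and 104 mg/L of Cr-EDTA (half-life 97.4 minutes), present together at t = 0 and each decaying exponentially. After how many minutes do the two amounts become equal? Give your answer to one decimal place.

4.6 minutes

Set 156·(1/2)^(t/7.33) = 104·(1/2)^(t/97.4).
Taking log₂: log₂(156/104) = t·(1/7.33 − 1/97.4).
log₂(1.5) = 0.58496; 1/7.33 − 1/97.4 = 0.12616.
t = 0.58496 / 0.12616 ≈ 4.6367 minutes.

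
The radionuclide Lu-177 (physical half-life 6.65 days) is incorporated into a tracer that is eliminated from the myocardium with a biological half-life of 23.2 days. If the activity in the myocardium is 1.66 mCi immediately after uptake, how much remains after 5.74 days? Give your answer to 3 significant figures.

1/t_eff = 1/t_phys + 1/t_biol = 1/6.65 + 1/23.2 = 0.19348 per day.
t_eff = 6.65 × 23.2 / (6.65 + 23.2) ≈ 5.1685 days.
Remaining = 1.66 × (1/2)^(5.74/5.1685) = 1.66 × (1/2)^1.1106 ≈ 0.76876 mCi.

0.769 mCi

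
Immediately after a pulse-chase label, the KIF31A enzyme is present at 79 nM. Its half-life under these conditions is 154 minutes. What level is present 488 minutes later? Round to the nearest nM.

Number of half-lives: n = 488/154 ≈ 3.1688.
Remaining = 79 × (1/2)^3.1688 = 79 × 0.1112 ≈ 8.7844 nM.

9 nM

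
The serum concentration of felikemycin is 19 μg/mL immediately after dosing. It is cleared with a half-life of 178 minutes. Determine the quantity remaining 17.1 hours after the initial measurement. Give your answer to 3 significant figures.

Convert the elapsed time: 17.1 hours = 1026 minutes.
Number of half-lives: n = 1026/178 ≈ 5.764.
Remaining = 19 × (1/2)^5.764 = 19 × 0.018401 ≈ 0.34963 μg/mL.

0.350 μg/mL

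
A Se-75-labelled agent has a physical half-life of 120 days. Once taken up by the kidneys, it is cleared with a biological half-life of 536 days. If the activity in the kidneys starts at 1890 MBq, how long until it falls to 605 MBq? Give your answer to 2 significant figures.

160 days

1/t_eff = 1/t_phys + 1/t_biol = 1/120 + 1/536 = 0.010199 per day.
t_eff = 120 × 536 / (120 + 536) ≈ 98.049 days.
n = log₂(1890/605) ≈ 1.6434; t = 1.6434 × 98.049 ≈ 161.13 days.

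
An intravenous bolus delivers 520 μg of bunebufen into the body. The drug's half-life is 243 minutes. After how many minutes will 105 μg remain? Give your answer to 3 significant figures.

Fraction remaining = 105/520 ≈ 0.20192.
n = log₂(520/105) = ln(4.9524)/ln 2 ≈ 2.3081 half-lives.
t = n × t½ = 2.3081 × 243 ≈ 560.87 minutes.

561 minutes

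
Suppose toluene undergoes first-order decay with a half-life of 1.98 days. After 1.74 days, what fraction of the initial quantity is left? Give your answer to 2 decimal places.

n = 1.74/1.98 ≈ 0.87879 half-lives.
Fraction remaining = (1/2)^0.87879 ≈ 0.54382.

0.54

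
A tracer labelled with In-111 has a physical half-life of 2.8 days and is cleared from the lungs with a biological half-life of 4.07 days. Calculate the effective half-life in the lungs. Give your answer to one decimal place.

1/t_eff = 1/t_phys + 1/t_biol = 1/2.8 + 1/4.07 = 0.60284 per day.
t_eff = 2.8 × 4.07 / (2.8 + 4.07) ≈ 1.6588 days.

1.7 days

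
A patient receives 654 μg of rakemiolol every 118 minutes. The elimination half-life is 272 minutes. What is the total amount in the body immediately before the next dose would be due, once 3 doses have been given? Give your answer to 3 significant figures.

1110 μg

The 3 doses were given 354, 236, 118 minutes ago.
Total = 654·(1/2)^(354/272) + 654·(1/2)^(236/272) + 654·(1/2)^(118/272)
      = 265.34 + 358.42 + 484.15 ≈ 1107.9 μg.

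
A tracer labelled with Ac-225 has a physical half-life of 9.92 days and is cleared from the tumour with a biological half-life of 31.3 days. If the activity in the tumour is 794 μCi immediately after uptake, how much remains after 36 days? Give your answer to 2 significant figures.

1/t_eff = 1/t_phys + 1/t_biol = 1/9.92 + 1/31.3 = 0.13276 per day.
t_eff = 9.92 × 31.3 / (9.92 + 31.3) ≈ 7.5327 days.
Remaining = 794 × (1/2)^(36/7.5327) = 794 × (1/2)^4.7792 ≈ 28.916 μCi.

29 μCi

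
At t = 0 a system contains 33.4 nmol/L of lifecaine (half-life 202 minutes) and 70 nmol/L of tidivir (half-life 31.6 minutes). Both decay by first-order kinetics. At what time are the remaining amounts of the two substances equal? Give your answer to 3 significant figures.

Set 33.4·(1/2)^(t/202) = 70·(1/2)^(t/31.6).
Taking log₂: log₂(33.4/70) = t·(1/202 − 1/31.6).
log₂(0.47714) = -1.0675; 1/202 − 1/31.6 = -0.026695.
t = -1.0675 / -0.026695 ≈ 39.989 minutes.

40.0 minutes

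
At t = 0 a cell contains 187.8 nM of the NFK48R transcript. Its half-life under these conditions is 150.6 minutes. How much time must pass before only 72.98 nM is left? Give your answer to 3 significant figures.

205 minutes

Fraction remaining = 72.98/187.8 ≈ 0.3886.
n = log₂(187.8/72.98) = ln(2.5733)/ln 2 ≈ 1.3636 half-lives.
t = n × t½ = 1.3636 × 150.6 ≈ 205.36 minutes.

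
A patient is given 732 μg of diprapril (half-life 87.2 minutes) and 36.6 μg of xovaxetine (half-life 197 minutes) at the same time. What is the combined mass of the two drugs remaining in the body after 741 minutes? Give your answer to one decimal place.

4.7 μg

diprapril: 732 × (1/2)^(741/87.2) = 732 × (1/2)^8.4977 ≈ 2.0251 μg.
xovaxetine: 36.6 × (1/2)^(741/197) = 36.6 × (1/2)^3.7614 ≈ 2.6989 μg.
Total = 2.0251 + 2.6989 ≈ 4.724 μg.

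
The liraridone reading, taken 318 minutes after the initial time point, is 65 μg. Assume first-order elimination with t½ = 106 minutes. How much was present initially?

520 μg

Number of half-lives elapsed: n = 318/106 ≈ 3.
A₀ = A × 2^n = 65 × 2^3 = 65 × 8 ≈ 520 μg.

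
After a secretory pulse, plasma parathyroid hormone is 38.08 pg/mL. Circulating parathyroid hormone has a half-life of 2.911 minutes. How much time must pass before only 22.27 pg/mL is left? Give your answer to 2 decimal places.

2.25 minutes

Fraction remaining = 22.27/38.08 ≈ 0.58482.
n = log₂(38.08/22.27) = ln(1.7099)/ln 2 ≈ 0.77393 half-lives.
t = n × t½ = 0.77393 × 2.911 ≈ 2.2529 minutes.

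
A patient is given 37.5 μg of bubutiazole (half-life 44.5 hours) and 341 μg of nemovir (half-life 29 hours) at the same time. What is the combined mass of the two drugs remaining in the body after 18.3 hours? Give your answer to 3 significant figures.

248 μg

bubutiazole: 37.5 × (1/2)^(18.3/44.5) = 37.5 × (1/2)^0.41124 ≈ 28.199 μg.
nemovir: 341 × (1/2)^(18.3/29) = 341 × (1/2)^0.63103 ≈ 220.19 μg.
Total = 28.199 + 220.19 ≈ 248.39 μg.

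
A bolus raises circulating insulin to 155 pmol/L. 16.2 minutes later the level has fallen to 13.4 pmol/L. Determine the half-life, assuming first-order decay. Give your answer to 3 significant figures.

4.59 minutes

A/A₀ = 13.4/155 ≈ 0.086452.
n = log₂(11.567) ≈ 3.532 half-lives elapsed in 16.2 minutes.
t½ = 16.2/3.532 ≈ 4.5867 minutes.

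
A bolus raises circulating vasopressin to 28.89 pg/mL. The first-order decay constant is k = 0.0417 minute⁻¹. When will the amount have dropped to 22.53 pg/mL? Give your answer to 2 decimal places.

t½ = ln 2 / k = 0.69315 / 0.0417 ≈ 16.622 minutes.
Fraction remaining = 22.53/28.89 ≈ 0.77985.
n = log₂(28.89/22.53) = ln(1.2823)/ln 2 ≈ 0.35872 half-lives.
t = n × t½ = 0.35872 × 16.622 ≈ 5.9628 minutes.

5.96 minutes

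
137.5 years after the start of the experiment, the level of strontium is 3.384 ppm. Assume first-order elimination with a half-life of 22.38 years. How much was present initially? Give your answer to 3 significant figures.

239 ppm

Number of half-lives elapsed: n = 137.5/22.38 ≈ 6.1439.
A₀ = A × 2^n = 3.384 × 2^6.1439 = 3.384 × 70.712 ≈ 239.29 ppm.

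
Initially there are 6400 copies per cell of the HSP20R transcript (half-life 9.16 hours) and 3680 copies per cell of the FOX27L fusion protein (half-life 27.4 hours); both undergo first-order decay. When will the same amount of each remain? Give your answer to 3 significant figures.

11.0 hours

Set 6400·(1/2)^(t/9.16) = 3680·(1/2)^(t/27.4).
Taking log₂: log₂(6400/3680) = t·(1/9.16 − 1/27.4).
log₂(1.7391) = 0.79837; 1/9.16 − 1/27.4 = 0.072674.
t = 0.79837 / 0.072674 ≈ 10.986 hours.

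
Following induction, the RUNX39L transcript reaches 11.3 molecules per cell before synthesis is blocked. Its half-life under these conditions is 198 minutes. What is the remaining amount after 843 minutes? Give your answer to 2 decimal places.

0.59 molecules per cell

Number of half-lives: n = 843/198 ≈ 4.2576.
Remaining = 11.3 × (1/2)^4.2576 = 11.3 × 0.052281 ≈ 0.59077 molecules per cell.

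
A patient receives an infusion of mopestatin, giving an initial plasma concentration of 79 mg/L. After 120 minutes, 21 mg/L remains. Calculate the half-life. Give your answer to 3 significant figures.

62.8 minutes

A/A₀ = 21/79 ≈ 0.26582.
n = log₂(3.7619) ≈ 1.9115 half-lives elapsed in 120 minutes.
t½ = 120/1.9115 ≈ 62.779 minutes.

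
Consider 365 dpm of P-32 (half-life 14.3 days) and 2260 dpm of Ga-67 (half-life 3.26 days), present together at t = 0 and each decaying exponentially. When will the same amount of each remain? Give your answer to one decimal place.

Set 365·(1/2)^(t/14.3) = 2260·(1/2)^(t/3.26).
Taking log₂: log₂(365/2260) = t·(1/14.3 − 1/3.26).
log₂(0.1615) = -2.6304; 1/14.3 − 1/3.26 = -0.23682.
t = -2.6304 / -0.23682 ≈ 11.107 days.

11.1 days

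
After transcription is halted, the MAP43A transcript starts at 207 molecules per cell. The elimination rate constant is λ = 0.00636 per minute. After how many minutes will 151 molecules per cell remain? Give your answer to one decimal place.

t½ = ln 2 / λ = 0.69315 / 0.00636 ≈ 108.99 minutes.
Fraction remaining = 151/207 ≈ 0.72947.
n = log₂(207/151) = ln(1.3709)/ln 2 ≈ 0.45508 half-lives.
t = n × t½ = 0.45508 × 108.99 ≈ 49.597 minutes.

49.6 minutes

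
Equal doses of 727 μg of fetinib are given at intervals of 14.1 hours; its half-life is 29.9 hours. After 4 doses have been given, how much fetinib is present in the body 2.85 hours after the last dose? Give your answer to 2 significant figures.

The 4 doses were given 45.15, 31.05, 16.95, 2.85 hours ago.
Total = 727·(1/2)^(45.15/29.9) + 727·(1/2)^(31.05/29.9) + 727·(1/2)^(16.95/29.9) + 727·(1/2)^(2.85/29.9)
      = 255.25 + 353.94 + 490.78 + 680.52 ≈ 1780.5 μg.

1800 μg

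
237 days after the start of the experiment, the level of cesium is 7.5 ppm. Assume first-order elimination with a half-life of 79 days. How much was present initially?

60 ppm

Number of half-lives elapsed: n = 237/79 ≈ 3.
A₀ = A × 2^n = 7.5 × 2^3 = 7.5 × 8 ≈ 60 ppm.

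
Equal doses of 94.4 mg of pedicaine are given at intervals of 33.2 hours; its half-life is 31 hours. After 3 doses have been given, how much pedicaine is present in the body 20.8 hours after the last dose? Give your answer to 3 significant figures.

The 3 doses were given 87.2, 54, 20.8 hours ago.
Total = 94.4·(1/2)^(87.2/31) + 94.4·(1/2)^(54/31) + 94.4·(1/2)^(20.8/31)
      = 13.434 + 28.223 + 59.291 ≈ 100.95 mg.

101 mg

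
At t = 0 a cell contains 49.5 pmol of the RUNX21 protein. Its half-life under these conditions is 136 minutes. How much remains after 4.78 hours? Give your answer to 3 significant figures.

Convert the elapsed time: 4.78 hours = 286.8 minutes.
Number of half-lives: n = 286.8/136 ≈ 2.1088.
Remaining = 49.5 × (1/2)^2.1088 = 49.5 × 0.23184 ≈ 11.476 pmol.

11.5 pmol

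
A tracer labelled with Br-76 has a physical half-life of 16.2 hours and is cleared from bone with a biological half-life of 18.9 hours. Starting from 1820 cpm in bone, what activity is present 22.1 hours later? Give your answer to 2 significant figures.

310 cpm

1/t_eff = 1/t_phys + 1/t_biol = 1/16.2 + 1/18.9 = 0.11464 per hour.
t_eff = 16.2 × 18.9 / (16.2 + 18.9) ≈ 8.7231 hours.
Remaining = 1820 × (1/2)^(22.1/8.7231) = 1820 × (1/2)^2.5335 ≈ 314.35 cpm.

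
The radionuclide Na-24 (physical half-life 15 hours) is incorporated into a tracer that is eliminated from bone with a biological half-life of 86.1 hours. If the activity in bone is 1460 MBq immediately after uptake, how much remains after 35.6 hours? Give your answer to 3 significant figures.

1/t_eff = 1/t_phys + 1/t_biol = 1/15 + 1/86.1 = 0.078281 per hour.
t_eff = 15 × 86.1 / (15 + 86.1) ≈ 12.774 hours.
Remaining = 1460 × (1/2)^(35.6/12.774) = 1460 × (1/2)^2.7868 ≈ 211.56 MBq.

212 MBq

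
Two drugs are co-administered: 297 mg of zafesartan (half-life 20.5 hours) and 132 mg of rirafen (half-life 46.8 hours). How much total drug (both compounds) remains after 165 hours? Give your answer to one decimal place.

12.6 mg

zafesartan: 297 × (1/2)^(165/20.5) = 297 × (1/2)^8.0488 ≈ 1.1216 mg.
rirafen: 132 × (1/2)^(165/46.8) = 132 × (1/2)^3.5256 ≈ 11.462 mg.
Total = 1.1216 + 11.462 ≈ 12.583 mg.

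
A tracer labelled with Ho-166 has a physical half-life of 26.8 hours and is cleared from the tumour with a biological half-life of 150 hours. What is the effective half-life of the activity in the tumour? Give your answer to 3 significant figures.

1/t_eff = 1/t_phys + 1/t_biol = 1/26.8 + 1/150 = 0.04398 per hour.
t_eff = 26.8 × 150 / (26.8 + 150) ≈ 22.738 hours.

22.7 hours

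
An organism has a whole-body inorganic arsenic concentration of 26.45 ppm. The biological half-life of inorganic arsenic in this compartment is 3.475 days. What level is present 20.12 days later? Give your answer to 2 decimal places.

Number of half-lives: n = 20.12/3.475 ≈ 5.7899.
Remaining = 26.45 × (1/2)^5.7899 = 26.45 × 0.018074 ≈ 0.47806 ppm.

0.48 ppm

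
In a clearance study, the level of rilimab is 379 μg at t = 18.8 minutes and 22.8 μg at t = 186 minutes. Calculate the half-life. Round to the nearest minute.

Over Δt = 186 − 18.8 = 167.2 minutes, the level fell by a factor of 379/22.8 ≈ 16.623.
n = log₂(16.623) ≈ 4.0551 half-lives, so t½ = 167.2/4.0551 ≈ 41.232 minutes.

41 minutes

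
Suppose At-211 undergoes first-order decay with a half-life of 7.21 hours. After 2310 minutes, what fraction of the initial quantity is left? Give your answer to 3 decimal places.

2310 minutes = 38.5 hours.
n = 38.5/7.21 ≈ 5.3398 half-lives.
Fraction remaining = (1/2)^5.3398 ≈ 0.024692.

0.025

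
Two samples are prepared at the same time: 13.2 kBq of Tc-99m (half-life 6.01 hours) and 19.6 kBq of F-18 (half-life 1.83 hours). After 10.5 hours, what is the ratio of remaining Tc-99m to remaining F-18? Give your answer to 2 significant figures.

Tc-99m: 13.2 × (1/2)^(10.5/6.01) = 13.2 × (1/2)^1.7471 ≈ 3.9323 kBq.
F-18: 19.6 × (1/2)^(10.5/1.83) = 19.6 × (1/2)^5.7377 ≈ 0.36731 kBq.
Ratio ≈ 3.9323 / 0.36731 ≈ 10.706.

11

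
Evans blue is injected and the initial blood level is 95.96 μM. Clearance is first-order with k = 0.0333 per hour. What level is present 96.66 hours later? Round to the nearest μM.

t½ = ln 2 / k = 0.69315 / 0.0333 ≈ 20.815 hours.
Number of half-lives: n = 96.66/20.815 ≈ 4.6437.
Remaining = 95.96 × (1/2)^4.6437 = 95.96 × 0.040004 ≈ 3.8388 μM.

4 μM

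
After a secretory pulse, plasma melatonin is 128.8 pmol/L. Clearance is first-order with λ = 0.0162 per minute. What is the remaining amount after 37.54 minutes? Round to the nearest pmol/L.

70 pmol/L

t½ = ln 2 / λ = 0.69315 / 0.0162 ≈ 42.787 minutes.
Number of half-lives: n = 37.54/42.787 ≈ 0.87737.
Remaining = 128.8 × (1/2)^0.87737 = 128.8 × 0.54436 ≈ 70.113 pmol/L.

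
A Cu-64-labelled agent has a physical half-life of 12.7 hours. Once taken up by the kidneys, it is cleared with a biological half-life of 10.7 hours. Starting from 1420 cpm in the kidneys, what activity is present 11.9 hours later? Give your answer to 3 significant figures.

343 cpm

1/t_eff = 1/t_phys + 1/t_biol = 1/12.7 + 1/10.7 = 0.1722 per hour.
t_eff = 12.7 × 10.7 / (12.7 + 10.7) ≈ 5.8073 hours.
Remaining = 1420 × (1/2)^(11.9/5.8073) = 1420 × (1/2)^2.0492 ≈ 343.11 cpm.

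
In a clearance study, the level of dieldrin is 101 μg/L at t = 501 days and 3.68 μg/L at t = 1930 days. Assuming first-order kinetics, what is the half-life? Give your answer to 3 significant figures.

Over Δt = 1930 − 501 = 1429 days, the level fell by a factor of 101/3.68 ≈ 27.446.
n = log₂(27.446) ≈ 4.7785 half-lives, so t½ = 1429/4.7785 ≈ 299.05 days.

299 days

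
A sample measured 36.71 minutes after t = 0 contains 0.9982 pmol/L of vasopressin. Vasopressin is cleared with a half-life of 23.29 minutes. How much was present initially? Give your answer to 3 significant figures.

2.98 pmol/L

Number of half-lives elapsed: n = 36.71/23.29 ≈ 1.5762.
A₀ = A × 2^n = 0.9982 × 2^1.5762 = 0.9982 × 2.9819 ≈ 2.9765 pmol/L.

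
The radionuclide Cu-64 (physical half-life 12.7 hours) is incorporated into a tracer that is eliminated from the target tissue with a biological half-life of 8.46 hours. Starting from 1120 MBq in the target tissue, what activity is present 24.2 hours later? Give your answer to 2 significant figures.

1/t_eff = 1/t_phys + 1/t_biol = 1/12.7 + 1/8.46 = 0.19694 per hour.
t_eff = 12.7 × 8.46 / (12.7 + 8.46) ≈ 5.0776 hours.
Remaining = 1120 × (1/2)^(24.2/5.0776) = 1120 × (1/2)^4.766 ≈ 41.162 MBq.

41 MBq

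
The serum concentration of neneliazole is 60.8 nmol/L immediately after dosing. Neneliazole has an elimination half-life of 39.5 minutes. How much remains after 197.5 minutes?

1.9 nmol/L

Elapsed time is 5 half-lives (197.5/39.5).
Each half-life halves the amount: 60.8 × (1/2)^5 = 60.8/32 = 1.9 nmol/L.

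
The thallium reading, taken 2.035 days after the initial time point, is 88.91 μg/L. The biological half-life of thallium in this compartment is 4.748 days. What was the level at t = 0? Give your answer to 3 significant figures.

120 μg/L

Number of half-lives elapsed: n = 2.035/4.748 ≈ 0.4286.
A₀ = A × 2^n = 88.91 × 2^0.4286 = 88.91 × 1.3459 ≈ 119.67 μg/L.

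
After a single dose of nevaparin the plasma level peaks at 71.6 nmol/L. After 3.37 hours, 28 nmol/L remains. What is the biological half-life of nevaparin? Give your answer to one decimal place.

2.5 hours

A/A₀ = 28/71.6 ≈ 0.39106.
n = log₂(2.5571) ≈ 1.3545 half-lives elapsed in 3.37 hours.
t½ = 3.37/1.3545 ≈ 2.4879 hours.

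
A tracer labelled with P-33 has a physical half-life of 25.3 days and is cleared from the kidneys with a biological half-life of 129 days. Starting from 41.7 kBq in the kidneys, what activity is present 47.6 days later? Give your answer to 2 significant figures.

1/t_eff = 1/t_phys + 1/t_biol = 1/25.3 + 1/129 = 0.047278 per day.
t_eff = 25.3 × 129 / (25.3 + 129) ≈ 21.152 days.
Remaining = 41.7 × (1/2)^(47.6/21.152) = 41.7 × (1/2)^2.2504 ≈ 8.7638 kBq.

8.8 kBq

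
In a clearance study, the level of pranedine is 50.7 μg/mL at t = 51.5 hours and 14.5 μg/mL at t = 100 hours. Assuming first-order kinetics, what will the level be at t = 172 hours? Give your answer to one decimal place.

2.3 μg/mL

Over Δt = 100 − 51.5 = 48.5 hours, the level fell by a factor of 50.7/14.5 ≈ 3.4966.
n = log₂(3.4966) ≈ 1.8059 half-lives, so t½ = 48.5/1.8059 ≈ 26.856 hours.
From t = 100 to t = 172: 14.5 × (1/2)^((172−100)/26.856) ≈ 2.2611 μg/mL.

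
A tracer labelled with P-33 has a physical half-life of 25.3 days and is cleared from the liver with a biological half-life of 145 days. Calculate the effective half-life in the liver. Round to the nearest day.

22 days

1/t_eff = 1/t_phys + 1/t_biol = 1/25.3 + 1/145 = 0.046422 per day.
t_eff = 25.3 × 145 / (25.3 + 145) ≈ 21.541 days.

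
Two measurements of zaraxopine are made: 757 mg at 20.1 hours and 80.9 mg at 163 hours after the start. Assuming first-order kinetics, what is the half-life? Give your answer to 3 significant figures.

Over Δt = 163 − 20.1 = 142.9 hours, the level fell by a factor of 757/80.9 ≈ 9.3572.
n = log₂(9.3572) ≈ 3.2261 half-lives, so t½ = 142.9/3.2261 ≈ 44.295 hours.

44.3 hours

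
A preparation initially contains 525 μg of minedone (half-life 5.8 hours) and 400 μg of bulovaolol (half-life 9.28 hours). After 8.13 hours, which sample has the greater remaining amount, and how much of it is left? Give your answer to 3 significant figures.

minedone: 525 × (1/2)^1.4017 ≈ 198.7 μg.
bulovaolol: 400 × (1/2)^0.87608 ≈ 217.94 μg.
Bulovaolol has more remaining, at ≈ 217.94 μg.

bulovaolol, 218 μg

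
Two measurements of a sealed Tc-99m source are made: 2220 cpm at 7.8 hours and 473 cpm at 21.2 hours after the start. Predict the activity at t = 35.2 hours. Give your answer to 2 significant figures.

Over Δt = 21.2 − 7.8 = 13.4 hours, the level fell by a factor of 2220/473 ≈ 4.6934.
n = log₂(4.6934) ≈ 2.2306 half-lives, so t½ = 13.4/2.2306 ≈ 6.0072 hours.
From t = 21.2 to t = 35.2: 473 × (1/2)^((35.2−21.2)/6.0072) ≈ 94.038 cpm.

94 cpm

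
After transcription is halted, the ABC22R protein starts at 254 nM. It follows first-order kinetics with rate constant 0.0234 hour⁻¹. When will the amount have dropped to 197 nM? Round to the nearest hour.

t½ = ln 2 / λ = 0.69315 / 0.0234 ≈ 29.622 hours.
Fraction remaining = 197/254 ≈ 0.77559.
n = log₂(254/197) = ln(1.2893)/ln 2 ≈ 0.36663 half-lives.
t = n × t½ = 0.36663 × 29.622 ≈ 10.86 hours.

11 hours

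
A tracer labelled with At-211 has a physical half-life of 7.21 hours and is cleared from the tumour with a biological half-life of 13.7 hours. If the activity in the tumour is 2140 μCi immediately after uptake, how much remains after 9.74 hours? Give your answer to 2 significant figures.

510 μCi

1/t_eff = 1/t_phys + 1/t_biol = 1/7.21 + 1/13.7 = 0.21169 per hour.
t_eff = 7.21 × 13.7 / (7.21 + 13.7) ≈ 4.7239 hours.
Remaining = 2140 × (1/2)^(9.74/4.7239) = 2140 × (1/2)^2.0619 ≈ 512.55 μCi.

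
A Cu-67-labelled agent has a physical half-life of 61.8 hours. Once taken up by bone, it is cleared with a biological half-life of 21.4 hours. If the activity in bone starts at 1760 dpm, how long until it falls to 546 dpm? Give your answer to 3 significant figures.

26.8 hours

1/t_eff = 1/t_phys + 1/t_biol = 1/61.8 + 1/21.4 = 0.06291 per hour.
t_eff = 61.8 × 21.4 / (61.8 + 21.4) ≈ 15.896 hours.
n = log₂(1760/546) ≈ 1.6886; t = 1.6886 × 15.896 ≈ 26.841 hours.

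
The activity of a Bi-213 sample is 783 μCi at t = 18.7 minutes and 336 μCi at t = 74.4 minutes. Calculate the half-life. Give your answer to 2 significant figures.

Over Δt = 74.4 − 18.7 = 55.7 minutes, the level fell by a factor of 783/336 ≈ 2.3304.
n = log₂(2.3304) ≈ 1.2206 half-lives, so t½ = 55.7/1.2206 ≈ 45.635 minutes.

46 minutes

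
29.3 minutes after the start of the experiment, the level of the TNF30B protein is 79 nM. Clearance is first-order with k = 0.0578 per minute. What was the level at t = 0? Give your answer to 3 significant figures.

430 nM

t½ = ln 2 / k = 0.69315 / 0.0578 ≈ 11.992 minutes.
Number of half-lives elapsed: n = 29.3/11.992 ≈ 2.4433.
A₀ = A × 2^n = 79 × 2^2.4433 = 79 × 5.4387 ≈ 429.66 nM.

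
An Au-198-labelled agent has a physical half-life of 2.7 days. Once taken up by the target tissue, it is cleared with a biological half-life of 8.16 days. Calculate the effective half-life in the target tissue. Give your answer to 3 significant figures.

1/t_eff = 1/t_phys + 1/t_biol = 1/2.7 + 1/8.16 = 0.49292 per day.
t_eff = 2.7 × 8.16 / (2.7 + 8.16) ≈ 2.0287 days.

2.03 days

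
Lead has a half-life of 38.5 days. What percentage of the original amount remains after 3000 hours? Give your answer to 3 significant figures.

10.5%

3000 hours = 125 days.
n = 125/38.5 ≈ 3.2468 half-lives.
Fraction remaining = (1/2)^3.2468 ≈ 0.10535, i.e. 10.535%.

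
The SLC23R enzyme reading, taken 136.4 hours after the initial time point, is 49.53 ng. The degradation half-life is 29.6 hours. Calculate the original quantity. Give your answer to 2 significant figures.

1200 ng

Number of half-lives elapsed: n = 136.4/29.6 ≈ 4.6081.
A₀ = A × 2^n = 49.53 × 2^4.6081 = 49.53 × 24.388 ≈ 1207.9 ng.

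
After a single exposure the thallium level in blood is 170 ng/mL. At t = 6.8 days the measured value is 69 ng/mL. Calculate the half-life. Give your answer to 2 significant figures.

A/A₀ = 69/170 ≈ 0.40588.
n = log₂(2.4638) ≈ 1.3009 half-lives elapsed in 6.8 days.
t½ = 6.8/1.3009 ≈ 5.2273 days.

5.2 days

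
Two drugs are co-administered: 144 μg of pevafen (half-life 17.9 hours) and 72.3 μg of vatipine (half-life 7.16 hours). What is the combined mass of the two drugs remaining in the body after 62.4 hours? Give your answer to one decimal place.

pevafen: 144 × (1/2)^(62.4/17.9) = 144 × (1/2)^3.486 ≈ 12.852 μg.
vatipine: 72.3 × (1/2)^(62.4/7.16) = 72.3 × (1/2)^8.7151 ≈ 0.17204 μg.
Total = 12.852 + 0.17204 ≈ 13.024 μg.

13.0 μg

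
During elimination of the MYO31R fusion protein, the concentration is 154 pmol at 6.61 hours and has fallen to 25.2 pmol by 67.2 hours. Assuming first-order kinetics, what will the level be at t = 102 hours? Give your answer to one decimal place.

Over Δt = 67.2 − 6.61 = 60.59 hours, the level fell by a factor of 154/25.2 ≈ 6.1111.
n = log₂(6.1111) ≈ 2.6114 half-lives, so t½ = 60.59/2.6114 ≈ 23.202 hours.
From t = 67.2 to t = 102: 25.2 × (1/2)^((102−67.2)/23.202) ≈ 8.9103 pmol.

8.9 pmol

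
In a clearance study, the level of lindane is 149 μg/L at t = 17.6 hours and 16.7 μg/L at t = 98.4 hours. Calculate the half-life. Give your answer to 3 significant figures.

25.6 hours

Over Δt = 98.4 − 17.6 = 80.8 hours, the level fell by a factor of 149/16.7 ≈ 8.9222.
n = log₂(8.9222) ≈ 3.1574 half-lives, so t½ = 80.8/3.1574 ≈ 25.591 hours.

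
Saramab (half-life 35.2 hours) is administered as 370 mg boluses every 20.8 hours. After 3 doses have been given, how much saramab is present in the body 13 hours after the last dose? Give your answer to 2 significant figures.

The 3 doses were given 54.6, 33.8, 13 hours ago.
Total = 370·(1/2)^(54.6/35.2) + 370·(1/2)^(33.8/35.2) + 370·(1/2)^(13/35.2)
      = 126.26 + 190.17 + 286.43 ≈ 602.87 mg.

600 mg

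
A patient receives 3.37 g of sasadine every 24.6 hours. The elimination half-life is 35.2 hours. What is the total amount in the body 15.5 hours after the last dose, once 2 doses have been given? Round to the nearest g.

The 2 doses were given 40.1, 15.5 hours ago.
Total = 3.37·(1/2)^(40.1/35.2) + 3.37·(1/2)^(15.5/35.2)
      = 1.53 + 2.4836 ≈ 4.0136 g.

4 g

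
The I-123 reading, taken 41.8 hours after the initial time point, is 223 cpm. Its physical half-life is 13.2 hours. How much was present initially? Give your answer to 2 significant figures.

Number of half-lives elapsed: n = 41.8/13.2 ≈ 3.1667.
A₀ = A × 2^n = 223 × 2^3.1667 = 223 × 8.9797 ≈ 2002.5 cpm.

2000 cpm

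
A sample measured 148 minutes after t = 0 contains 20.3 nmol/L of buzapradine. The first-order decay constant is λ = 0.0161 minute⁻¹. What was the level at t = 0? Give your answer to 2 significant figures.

t½ = ln 2 / λ = 0.69315 / 0.0161 ≈ 43.053 minutes.
Number of half-lives elapsed: n = 148/43.053 ≈ 3.4377.
A₀ = A × 2^n = 20.3 × 2^3.4377 = 20.3 × 10.835 ≈ 219.95 nmol/L.

220 nmol/L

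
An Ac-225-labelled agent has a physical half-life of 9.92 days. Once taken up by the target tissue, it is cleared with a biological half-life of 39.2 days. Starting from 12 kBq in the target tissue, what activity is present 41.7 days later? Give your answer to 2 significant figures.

0.31 kBq

1/t_eff = 1/t_phys + 1/t_biol = 1/9.92 + 1/39.2 = 0.12632 per day.
t_eff = 9.92 × 39.2 / (9.92 + 39.2) ≈ 7.9166 days.
Remaining = 12 × (1/2)^(41.7/7.9166) = 12 × (1/2)^5.2674 ≈ 0.31155 kBq.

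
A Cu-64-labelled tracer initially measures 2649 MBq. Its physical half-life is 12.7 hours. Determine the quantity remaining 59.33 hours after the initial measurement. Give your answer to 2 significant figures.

100 MBq

Number of half-lives: n = 59.33/12.7 ≈ 4.6717.
Remaining = 2649 × (1/2)^4.6717 = 2649 × 0.039237 ≈ 103.94 MBq.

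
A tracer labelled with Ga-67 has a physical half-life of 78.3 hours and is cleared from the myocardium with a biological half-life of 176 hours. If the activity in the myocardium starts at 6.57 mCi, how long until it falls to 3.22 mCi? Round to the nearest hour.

56 hours

1/t_eff = 1/t_phys + 1/t_biol = 1/78.3 + 1/176 = 0.018453 per hour.
t_eff = 78.3 × 176 / (78.3 + 176) ≈ 54.191 hours.
n = log₂(6.57/3.22) ≈ 1.0288; t = 1.0288 × 54.191 ≈ 55.754 hours.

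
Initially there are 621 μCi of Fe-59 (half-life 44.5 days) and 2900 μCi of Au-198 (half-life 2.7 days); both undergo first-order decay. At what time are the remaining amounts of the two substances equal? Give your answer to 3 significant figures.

Set 621·(1/2)^(t/44.5) = 2900·(1/2)^(t/2.7).
Taking log₂: log₂(621/2900) = t·(1/44.5 − 1/2.7).
log₂(0.21414) = -2.2234; 1/44.5 − 1/2.7 = -0.3479.
t = -2.2234 / -0.3479 ≈ 6.3909 days.

6.39 days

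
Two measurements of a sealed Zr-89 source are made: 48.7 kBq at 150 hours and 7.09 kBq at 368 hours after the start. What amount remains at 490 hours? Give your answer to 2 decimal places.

Over Δt = 368 − 150 = 218 hours, the level fell by a factor of 48.7/7.09 ≈ 6.8688.
n = log₂(6.8688) ≈ 2.7801 half-lives, so t½ = 218/2.7801 ≈ 78.415 hours.
From t = 368 to t = 490: 7.09 × (1/2)^((490−368)/78.415) ≈ 2.4116 kBq.

2.41 kBq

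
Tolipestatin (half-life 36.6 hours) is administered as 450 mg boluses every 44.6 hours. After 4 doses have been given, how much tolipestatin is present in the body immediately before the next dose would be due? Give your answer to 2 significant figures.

The 4 doses were given 178.4, 133.8, 89.2, 44.6 hours ago.
Total = 450·(1/2)^(178.4/36.6) + 450·(1/2)^(133.8/36.6) + 450·(1/2)^(89.2/36.6) + 450·(1/2)^(44.6/36.6)
      = 15.343 + 35.705 + 83.091 + 193.37 ≈ 327.51 mg.

330 mg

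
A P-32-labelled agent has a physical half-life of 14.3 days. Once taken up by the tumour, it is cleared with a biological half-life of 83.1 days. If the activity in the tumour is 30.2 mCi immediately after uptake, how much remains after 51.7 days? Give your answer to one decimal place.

1.6 mCi

1/t_eff = 1/t_phys + 1/t_biol = 1/14.3 + 1/83.1 = 0.081964 per day.
t_eff = 14.3 × 83.1 / (14.3 + 83.1) ≈ 12.201 days.
Remaining = 30.2 × (1/2)^(51.7/12.201) = 30.2 × (1/2)^4.2375 ≈ 1.601 mCi.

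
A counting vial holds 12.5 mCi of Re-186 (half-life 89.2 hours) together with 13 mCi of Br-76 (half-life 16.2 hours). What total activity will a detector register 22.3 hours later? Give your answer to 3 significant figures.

Re-186: 12.5 × (1/2)^(22.3/89.2) = 12.5 × (1/2)^0.25 ≈ 10.511 mCi.
Br-76: 13 × (1/2)^(22.3/16.2) = 13 × (1/2)^1.3765 ≈ 5.0068 mCi.
Total = 10.511 + 5.0068 ≈ 15.518 mCi.

15.5 mCi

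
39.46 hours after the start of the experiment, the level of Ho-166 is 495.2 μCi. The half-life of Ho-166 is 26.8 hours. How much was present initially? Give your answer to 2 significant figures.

Number of half-lives elapsed: n = 39.46/26.8 ≈ 1.4724.
A₀ = A × 2^n = 495.2 × 2^1.4724 = 495.2 × 2.7748 ≈ 1374.1 μCi.

1400 μCi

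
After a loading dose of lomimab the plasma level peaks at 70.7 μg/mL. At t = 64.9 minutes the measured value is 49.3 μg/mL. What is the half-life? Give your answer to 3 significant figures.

125 minutes

A/A₀ = 49.3/70.7 ≈ 0.69731.
n = log₂(1.4341) ≈ 0.52012 half-lives elapsed in 64.9 minutes.
t½ = 64.9/0.52012 ≈ 124.78 minutes.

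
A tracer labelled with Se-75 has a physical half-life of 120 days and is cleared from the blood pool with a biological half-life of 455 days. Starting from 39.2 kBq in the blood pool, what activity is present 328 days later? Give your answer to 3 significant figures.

3.58 kBq

1/t_eff = 1/t_phys + 1/t_biol = 1/120 + 1/455 = 0.010531 per day.
t_eff = 120 × 455 / (120 + 455) ≈ 94.957 days.
Remaining = 39.2 × (1/2)^(328/94.957) = 39.2 × (1/2)^3.4542 ≈ 3.5766 kBq.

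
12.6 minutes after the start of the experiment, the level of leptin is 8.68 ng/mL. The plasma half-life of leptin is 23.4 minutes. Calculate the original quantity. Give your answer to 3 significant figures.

Number of half-lives elapsed: n = 12.6/23.4 ≈ 0.53846.
A₀ = A × 2^n = 8.68 × 2^0.53846 = 8.68 × 1.4524 ≈ 12.607 ng/mL.

12.6 ng/mL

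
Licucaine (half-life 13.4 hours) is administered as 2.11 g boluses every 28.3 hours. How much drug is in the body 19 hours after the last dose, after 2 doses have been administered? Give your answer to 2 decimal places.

The 2 doses were given 47.3, 19 hours ago.
Total = 2.11·(1/2)^(47.3/13.4) + 2.11·(1/2)^(19/13.4)
      = 0.18268 + 0.78968 ≈ 0.97236 g.

0.97 g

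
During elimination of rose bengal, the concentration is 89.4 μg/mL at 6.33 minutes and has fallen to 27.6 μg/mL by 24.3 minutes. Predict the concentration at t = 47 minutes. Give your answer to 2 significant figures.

6.3 μg/mL

Over Δt = 24.3 − 6.33 = 17.97 minutes, the level fell by a factor of 89.4/27.6 ≈ 3.2391.
n = log₂(3.2391) ≈ 1.6956 half-lives, so t½ = 17.97/1.6956 ≈ 10.598 minutes.
From t = 24.3 to t = 47: 27.6 × (1/2)^((47−24.3)/10.598) ≈ 6.2536 μg/mL.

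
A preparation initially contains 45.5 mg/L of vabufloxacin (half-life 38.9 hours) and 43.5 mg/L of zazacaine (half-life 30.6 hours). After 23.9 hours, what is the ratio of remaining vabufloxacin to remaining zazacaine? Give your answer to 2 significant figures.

1.2

vabufloxacin: 45.5 × (1/2)^(23.9/38.9) = 45.5 × (1/2)^0.6144 ≈ 29.721 mg/L.
zazacaine: 43.5 × (1/2)^(23.9/30.6) = 43.5 × (1/2)^0.78105 ≈ 25.315 mg/L.
Ratio ≈ 29.721 / 25.315 ≈ 1.1741.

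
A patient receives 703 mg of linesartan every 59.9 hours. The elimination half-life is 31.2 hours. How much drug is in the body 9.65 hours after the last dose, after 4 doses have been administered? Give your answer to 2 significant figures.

The 4 doses were given 189.35, 129.45, 69.55, 9.65 hours ago.
Total = 703·(1/2)^(189.35/31.2) + 703·(1/2)^(129.45/31.2) + 703·(1/2)^(69.55/31.2) + 703·(1/2)^(9.65/31.2)
      = 10.472 + 39.625 + 149.94 + 567.35 ≈ 767.38 mg.

770 mg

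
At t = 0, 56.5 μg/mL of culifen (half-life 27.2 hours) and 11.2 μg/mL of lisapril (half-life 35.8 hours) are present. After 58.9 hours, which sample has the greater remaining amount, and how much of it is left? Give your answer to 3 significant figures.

culifen: 56.5 × (1/2)^2.1654 ≈ 12.595 μg/mL.
lisapril: 11.2 × (1/2)^1.6453 ≈ 3.5805 μg/mL.
Culifen has more remaining, at ≈ 12.595 μg/mL.

culifen, 12.6 μg/mL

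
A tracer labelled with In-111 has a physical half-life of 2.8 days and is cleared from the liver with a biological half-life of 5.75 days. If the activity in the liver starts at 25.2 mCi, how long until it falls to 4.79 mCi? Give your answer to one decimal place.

1/t_eff = 1/t_phys + 1/t_biol = 1/2.8 + 1/5.75 = 0.53106 per day.
t_eff = 2.8 × 5.75 / (2.8 + 5.75) ≈ 1.883 days.
n = log₂(25.2/4.79) ≈ 2.3953; t = 2.3953 × 1.883 ≈ 4.5105 days.

4.5 days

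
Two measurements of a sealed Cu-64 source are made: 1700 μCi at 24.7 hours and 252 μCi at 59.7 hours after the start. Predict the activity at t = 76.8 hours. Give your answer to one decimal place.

99.2 μCi

Over Δt = 59.7 − 24.7 = 35 hours, the level fell by a factor of 1700/252 ≈ 6.746.
n = log₂(6.746) ≈ 2.754 half-lives, so t½ = 35/2.754 ≈ 12.709 hours.
From t = 59.7 to t = 76.8: 252 × (1/2)^((76.8−59.7)/12.709) ≈ 99.163 μCi.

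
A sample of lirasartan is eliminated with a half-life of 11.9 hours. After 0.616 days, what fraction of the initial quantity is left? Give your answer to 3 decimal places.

0.616 days = 14.784 hours.
n = 14.784/11.9 ≈ 1.2424 half-lives.
Fraction remaining = (1/2)^1.2424 ≈ 0.42268.

0.423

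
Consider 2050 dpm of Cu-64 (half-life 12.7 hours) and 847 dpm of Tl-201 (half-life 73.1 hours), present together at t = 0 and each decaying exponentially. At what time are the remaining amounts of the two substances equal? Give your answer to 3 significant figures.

Set 2050·(1/2)^(t/12.7) = 847·(1/2)^(t/73.1).
Taking log₂: log₂(2050/847) = t·(1/12.7 − 1/73.1).
log₂(2.4203) = 1.2752; 1/12.7 − 1/73.1 = 0.06506.
t = 1.2752 / 0.06506 ≈ 19.6 hours.

19.6 hours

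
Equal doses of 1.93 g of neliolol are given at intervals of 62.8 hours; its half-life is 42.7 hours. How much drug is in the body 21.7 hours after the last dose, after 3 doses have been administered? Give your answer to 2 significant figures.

2.0 g

The 3 doses were given 147.3, 84.5, 21.7 hours ago.
Total = 1.93·(1/2)^(147.3/42.7) + 1.93·(1/2)^(84.5/42.7) + 1.93·(1/2)^(21.7/42.7)
      = 0.17665 + 0.4896 + 1.357 ≈ 2.0232 g.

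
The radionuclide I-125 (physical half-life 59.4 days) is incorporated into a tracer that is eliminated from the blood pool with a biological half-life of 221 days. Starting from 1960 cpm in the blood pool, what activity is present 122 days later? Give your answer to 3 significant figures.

1/t_eff = 1/t_phys + 1/t_biol = 1/59.4 + 1/221 = 0.02136 per day.
t_eff = 59.4 × 221 / (59.4 + 221) ≈ 46.817 days.
Remaining = 1960 × (1/2)^(122/46.817) = 1960 × (1/2)^2.6059 ≈ 321.96 cpm.

322 cpm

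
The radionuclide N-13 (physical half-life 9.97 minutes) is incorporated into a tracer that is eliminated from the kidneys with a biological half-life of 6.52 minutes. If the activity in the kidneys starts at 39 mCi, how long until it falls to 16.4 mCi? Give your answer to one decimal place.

1/t_eff = 1/t_phys + 1/t_biol = 1/9.97 + 1/6.52 = 0.25368 per minute.
t_eff = 9.97 × 6.52 / (9.97 + 6.52) ≈ 3.942 minutes.
n = log₂(39/16.4) ≈ 1.2498; t = 1.2498 × 3.942 ≈ 4.9267 minutes.

4.9 minutes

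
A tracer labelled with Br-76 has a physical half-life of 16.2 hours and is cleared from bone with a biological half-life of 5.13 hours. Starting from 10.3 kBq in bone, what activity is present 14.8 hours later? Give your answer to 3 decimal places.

0.740 kBq

1/t_eff = 1/t_phys + 1/t_biol = 1/16.2 + 1/5.13 = 0.25666 per hour.
t_eff = 16.2 × 5.13 / (16.2 + 5.13) ≈ 3.8962 hours.
Remaining = 10.3 × (1/2)^(14.8/3.8962) = 10.3 × (1/2)^3.7986 ≈ 0.74021 kBq.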